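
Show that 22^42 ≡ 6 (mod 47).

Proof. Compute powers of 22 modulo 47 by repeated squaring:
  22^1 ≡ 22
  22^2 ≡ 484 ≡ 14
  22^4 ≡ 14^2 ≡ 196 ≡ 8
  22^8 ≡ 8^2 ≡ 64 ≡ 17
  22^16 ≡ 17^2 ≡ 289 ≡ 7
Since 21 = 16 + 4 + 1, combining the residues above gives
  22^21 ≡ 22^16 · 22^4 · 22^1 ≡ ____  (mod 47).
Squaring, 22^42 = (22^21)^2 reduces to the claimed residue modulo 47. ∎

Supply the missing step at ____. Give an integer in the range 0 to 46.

10

22^16 · 22^4 · 22^1 ≡ 7 · 8 · 22 = 1232.
1232 mod 47 = 10, so 22^21 ≡ 10 (mod 47).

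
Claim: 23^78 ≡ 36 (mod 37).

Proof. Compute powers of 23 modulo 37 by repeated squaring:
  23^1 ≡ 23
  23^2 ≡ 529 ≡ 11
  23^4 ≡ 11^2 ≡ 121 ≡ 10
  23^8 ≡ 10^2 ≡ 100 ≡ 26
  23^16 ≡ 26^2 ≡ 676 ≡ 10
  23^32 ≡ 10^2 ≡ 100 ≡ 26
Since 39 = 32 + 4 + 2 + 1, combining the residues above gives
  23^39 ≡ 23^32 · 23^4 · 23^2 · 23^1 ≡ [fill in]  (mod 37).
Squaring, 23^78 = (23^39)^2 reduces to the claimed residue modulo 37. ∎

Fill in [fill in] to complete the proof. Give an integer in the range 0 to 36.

Multiply the listed residues: 26 · 10 · 11 · 23 = 260 → 2860 → 65780.
Reducing modulo 37: 65780 = 1777·37 + 31, so 23^39 ≡ 31.

31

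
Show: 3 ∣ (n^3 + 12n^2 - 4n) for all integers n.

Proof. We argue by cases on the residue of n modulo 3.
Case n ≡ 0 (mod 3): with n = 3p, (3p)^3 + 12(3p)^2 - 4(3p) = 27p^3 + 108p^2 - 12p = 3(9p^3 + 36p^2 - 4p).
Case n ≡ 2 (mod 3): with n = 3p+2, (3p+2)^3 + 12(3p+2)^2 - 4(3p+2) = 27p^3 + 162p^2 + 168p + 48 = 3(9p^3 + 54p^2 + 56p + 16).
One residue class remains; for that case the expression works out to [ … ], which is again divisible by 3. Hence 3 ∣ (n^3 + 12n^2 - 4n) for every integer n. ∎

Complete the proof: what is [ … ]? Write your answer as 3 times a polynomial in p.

3(9p^3 + 45p^2 + 23p + 3)

The residues treated are {0, 2}, so the missing case is n ≡ 1 (mod 3); write n = 3p+1.
Then (3p+1)^3 + 12(3p+1)^2 - 4(3p+1) = 27p^3 + 135p^2 + 69p + 9 = 3(9p^3 + 45p^2 + 23p + 3).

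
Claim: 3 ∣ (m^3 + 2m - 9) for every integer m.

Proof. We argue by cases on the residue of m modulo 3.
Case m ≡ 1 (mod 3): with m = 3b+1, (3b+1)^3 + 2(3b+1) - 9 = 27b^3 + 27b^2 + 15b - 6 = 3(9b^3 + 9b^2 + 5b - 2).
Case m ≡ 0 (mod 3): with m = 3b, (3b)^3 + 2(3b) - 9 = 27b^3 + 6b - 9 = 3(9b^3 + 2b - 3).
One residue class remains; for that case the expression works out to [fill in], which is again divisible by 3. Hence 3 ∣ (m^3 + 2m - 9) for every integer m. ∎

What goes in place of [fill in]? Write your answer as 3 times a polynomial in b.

3(9b^3 + 18b^2 + 14b + 1)

The residues treated are {1, 0}, so the missing case is m ≡ 2 (mod 3); write m = 3b+2.
Then (3b+2)^3 + 2(3b+2) - 9 = 27b^3 + 54b^2 + 42b + 3 = 3(9b^3 + 18b^2 + 14b + 1).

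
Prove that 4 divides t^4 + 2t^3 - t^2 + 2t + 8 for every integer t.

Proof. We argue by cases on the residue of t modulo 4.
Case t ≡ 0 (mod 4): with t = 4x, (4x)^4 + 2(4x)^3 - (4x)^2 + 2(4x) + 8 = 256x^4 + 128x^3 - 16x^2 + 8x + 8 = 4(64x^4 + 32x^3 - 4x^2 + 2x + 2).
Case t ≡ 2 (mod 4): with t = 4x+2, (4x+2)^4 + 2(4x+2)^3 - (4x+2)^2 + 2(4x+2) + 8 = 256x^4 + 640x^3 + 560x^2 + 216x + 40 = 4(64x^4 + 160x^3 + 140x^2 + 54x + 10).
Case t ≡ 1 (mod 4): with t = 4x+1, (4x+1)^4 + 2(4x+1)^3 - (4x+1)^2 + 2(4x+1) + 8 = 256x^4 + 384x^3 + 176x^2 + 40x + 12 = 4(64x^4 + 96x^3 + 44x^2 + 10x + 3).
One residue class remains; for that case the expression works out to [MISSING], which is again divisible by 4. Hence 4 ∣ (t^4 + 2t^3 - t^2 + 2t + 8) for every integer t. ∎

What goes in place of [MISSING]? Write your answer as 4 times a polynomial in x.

4(64x^4 + 224x^3 + 284x^2 + 158x + 35)

Only t ≡ 3 (mod 4) is unaccounted for. Put t = 4x+3:
(4x+3)^4 + 2(4x+3)^3 - (4x+3)^2 + 2(4x+3) + 8 expands to 256x^4 + 896x^3 + 1136x^2 + 632x + 140,
and factoring out 4 leaves 4(64x^4 + 224x^3 + 284x^2 + 158x + 35).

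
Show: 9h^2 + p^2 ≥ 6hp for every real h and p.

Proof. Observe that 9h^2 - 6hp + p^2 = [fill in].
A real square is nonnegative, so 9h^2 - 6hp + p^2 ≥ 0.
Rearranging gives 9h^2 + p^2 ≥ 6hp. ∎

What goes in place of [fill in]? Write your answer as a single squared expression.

(3h - p)^2

9h^2 - 6hp + p^2 is a perfect-square trinomial: the outer terms are (3h)^2 and (p)^2, and the cross term is -2·3h·p.
So 9h^2 - 6hp + p^2 = (3h - p)^2 ≥ 0.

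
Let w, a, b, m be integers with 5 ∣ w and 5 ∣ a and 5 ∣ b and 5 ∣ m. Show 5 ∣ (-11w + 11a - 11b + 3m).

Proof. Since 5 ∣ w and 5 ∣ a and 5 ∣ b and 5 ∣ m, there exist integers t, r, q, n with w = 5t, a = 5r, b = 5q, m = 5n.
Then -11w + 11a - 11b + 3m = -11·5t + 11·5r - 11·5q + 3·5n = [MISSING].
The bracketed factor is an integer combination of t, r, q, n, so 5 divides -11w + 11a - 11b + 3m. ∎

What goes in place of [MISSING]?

5(3n - 11q + 11r - 11t)

Each term has a factor of 5: -11·5t + 11·5r - 11·5q + 3·5n = 5·(3n - 11q + 11r - 11t).
Since 3n - 11q + 11r - 11t is an integer, 5 ∣ (-11w + 11a - 11b + 3m).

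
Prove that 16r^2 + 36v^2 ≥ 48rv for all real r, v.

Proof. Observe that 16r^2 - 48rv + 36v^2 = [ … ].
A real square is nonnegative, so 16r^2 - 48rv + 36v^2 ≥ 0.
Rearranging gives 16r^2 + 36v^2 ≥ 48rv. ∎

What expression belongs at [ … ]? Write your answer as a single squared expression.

(4r - 6v)^2

The leading and trailing coefficients are 4^2 and 6^2, and 48 = 2·4·6, so the trinomial is (4r - 6v)^2.
Hence 16r^2 - 48rv + 36v^2 ≥ 0.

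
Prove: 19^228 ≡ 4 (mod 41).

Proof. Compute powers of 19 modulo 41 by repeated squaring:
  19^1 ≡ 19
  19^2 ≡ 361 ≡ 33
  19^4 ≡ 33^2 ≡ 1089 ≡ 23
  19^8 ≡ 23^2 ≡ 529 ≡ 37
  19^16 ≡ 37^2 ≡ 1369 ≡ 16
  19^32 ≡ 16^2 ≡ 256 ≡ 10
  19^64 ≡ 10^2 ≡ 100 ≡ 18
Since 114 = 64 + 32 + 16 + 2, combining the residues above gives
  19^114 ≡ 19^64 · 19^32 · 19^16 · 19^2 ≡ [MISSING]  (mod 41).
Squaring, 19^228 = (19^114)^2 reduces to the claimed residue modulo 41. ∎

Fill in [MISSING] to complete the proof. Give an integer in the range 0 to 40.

19^64 · 19^32 · 19^16 · 19^2 ≡ 18 · 10 · 16 · 33 = 95040.
95040 mod 41 = 2, so 19^114 ≡ 2 (mod 41).

2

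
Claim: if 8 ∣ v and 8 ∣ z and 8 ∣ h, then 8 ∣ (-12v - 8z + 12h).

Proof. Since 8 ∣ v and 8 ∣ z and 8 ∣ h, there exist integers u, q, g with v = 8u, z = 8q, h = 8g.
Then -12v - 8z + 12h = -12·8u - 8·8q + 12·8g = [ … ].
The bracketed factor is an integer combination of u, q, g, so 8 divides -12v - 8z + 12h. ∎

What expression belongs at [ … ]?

8(12g - 8q - 12u)

Pull the common 8 out of every term: -12·8u - 8·8q + 12·8g = 8(12g - 8q - 12u).
12g - 8q - 12u is an integer, which exhibits the divisibility.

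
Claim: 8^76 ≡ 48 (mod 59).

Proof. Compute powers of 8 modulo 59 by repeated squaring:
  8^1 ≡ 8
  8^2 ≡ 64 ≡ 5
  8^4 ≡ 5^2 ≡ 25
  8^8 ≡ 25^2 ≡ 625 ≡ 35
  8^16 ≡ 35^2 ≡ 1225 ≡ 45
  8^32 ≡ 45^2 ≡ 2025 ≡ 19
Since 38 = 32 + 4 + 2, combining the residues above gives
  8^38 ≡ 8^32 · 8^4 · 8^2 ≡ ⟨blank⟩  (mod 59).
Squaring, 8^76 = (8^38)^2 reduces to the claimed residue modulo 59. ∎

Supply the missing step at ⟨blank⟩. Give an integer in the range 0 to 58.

15

8^32 · 8^4 · 8^2 ≡ 19 · 25 · 5 = 2375.
2375 mod 59 = 15, so 8^38 ≡ 15 (mod 59).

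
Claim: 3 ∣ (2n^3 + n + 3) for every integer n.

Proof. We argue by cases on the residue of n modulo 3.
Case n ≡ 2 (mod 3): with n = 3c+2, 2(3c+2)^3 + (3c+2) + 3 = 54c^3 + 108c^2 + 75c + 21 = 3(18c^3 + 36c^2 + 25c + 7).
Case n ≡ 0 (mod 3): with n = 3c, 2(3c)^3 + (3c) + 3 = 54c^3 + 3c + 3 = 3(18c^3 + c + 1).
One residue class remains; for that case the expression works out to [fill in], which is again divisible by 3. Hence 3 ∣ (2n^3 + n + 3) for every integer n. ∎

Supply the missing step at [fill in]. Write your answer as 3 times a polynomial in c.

3(18c^3 + 18c^2 + 7c + 2)

Only n ≡ 1 (mod 3) is unaccounted for. Put n = 3c+1:
2(3c+1)^3 + (3c+1) + 3 expands to 54c^3 + 54c^2 + 21c + 6,
and factoring out 3 leaves 3(18c^3 + 18c^2 + 7c + 2).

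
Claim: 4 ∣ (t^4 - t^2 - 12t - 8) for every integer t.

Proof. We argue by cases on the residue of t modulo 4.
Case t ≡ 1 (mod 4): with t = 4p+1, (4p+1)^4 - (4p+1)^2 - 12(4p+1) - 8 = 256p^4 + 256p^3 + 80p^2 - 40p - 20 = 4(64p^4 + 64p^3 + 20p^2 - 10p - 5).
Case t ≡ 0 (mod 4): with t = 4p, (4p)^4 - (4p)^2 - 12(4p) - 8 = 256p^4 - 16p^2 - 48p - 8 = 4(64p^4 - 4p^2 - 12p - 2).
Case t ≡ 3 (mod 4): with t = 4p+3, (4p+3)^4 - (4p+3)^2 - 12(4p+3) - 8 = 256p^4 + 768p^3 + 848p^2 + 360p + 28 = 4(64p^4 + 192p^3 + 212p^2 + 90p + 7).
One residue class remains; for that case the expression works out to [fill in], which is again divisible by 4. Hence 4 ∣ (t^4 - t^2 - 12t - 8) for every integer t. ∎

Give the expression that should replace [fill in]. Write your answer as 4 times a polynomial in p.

The residues treated are {1, 0, 3}, so the missing case is t ≡ 2 (mod 4); write t = 4p+2.
Then (4p+2)^4 - (4p+2)^2 - 12(4p+2) - 8 = 256p^4 + 512p^3 + 368p^2 + 64p - 20 = 4(64p^4 + 128p^3 + 92p^2 + 16p - 5).

4(64p^4 + 128p^3 + 92p^2 + 16p - 5)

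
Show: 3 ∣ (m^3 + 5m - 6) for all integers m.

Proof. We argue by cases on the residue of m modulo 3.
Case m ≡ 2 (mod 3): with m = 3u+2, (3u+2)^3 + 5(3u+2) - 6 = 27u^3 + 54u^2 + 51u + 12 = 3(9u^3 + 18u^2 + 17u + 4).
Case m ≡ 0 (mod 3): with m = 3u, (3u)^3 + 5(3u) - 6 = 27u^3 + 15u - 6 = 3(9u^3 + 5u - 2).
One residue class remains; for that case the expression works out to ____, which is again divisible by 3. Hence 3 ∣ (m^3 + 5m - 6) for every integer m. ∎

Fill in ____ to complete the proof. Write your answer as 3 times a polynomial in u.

3(9u^3 + 9u^2 + 8u)

The residues treated are {2, 0}, so the missing case is m ≡ 1 (mod 3); write m = 3u+1.
Then (3u+1)^3 + 5(3u+1) - 6 = 27u^3 + 27u^2 + 24u = 3(9u^3 + 9u^2 + 8u).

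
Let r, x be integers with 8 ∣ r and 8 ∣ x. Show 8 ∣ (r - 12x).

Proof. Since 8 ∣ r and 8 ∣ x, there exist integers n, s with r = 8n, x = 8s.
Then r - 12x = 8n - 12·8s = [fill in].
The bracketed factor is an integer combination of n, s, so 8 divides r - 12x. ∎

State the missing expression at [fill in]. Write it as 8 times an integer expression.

Each term has a factor of 8: 8n - 12·8s = 8·(n - 12s).
Since n - 12s is an integer, 8 ∣ (r - 12x).

8(n - 12s)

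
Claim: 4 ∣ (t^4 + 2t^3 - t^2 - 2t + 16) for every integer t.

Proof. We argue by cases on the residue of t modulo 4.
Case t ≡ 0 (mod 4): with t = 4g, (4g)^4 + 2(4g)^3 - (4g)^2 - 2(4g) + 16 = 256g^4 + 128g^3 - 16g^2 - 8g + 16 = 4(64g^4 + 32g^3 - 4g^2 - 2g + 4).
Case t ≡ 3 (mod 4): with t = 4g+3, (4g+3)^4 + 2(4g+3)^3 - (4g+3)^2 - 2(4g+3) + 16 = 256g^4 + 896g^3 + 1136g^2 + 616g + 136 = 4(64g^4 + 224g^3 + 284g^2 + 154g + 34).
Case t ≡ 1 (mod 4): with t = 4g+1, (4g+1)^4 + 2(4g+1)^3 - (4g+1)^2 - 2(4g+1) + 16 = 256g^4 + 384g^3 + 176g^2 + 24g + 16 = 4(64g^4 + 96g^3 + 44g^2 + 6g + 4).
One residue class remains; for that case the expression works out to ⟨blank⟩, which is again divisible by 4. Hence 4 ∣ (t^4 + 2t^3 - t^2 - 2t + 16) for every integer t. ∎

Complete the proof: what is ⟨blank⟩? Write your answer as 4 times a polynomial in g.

Only t ≡ 2 (mod 4) is unaccounted for. Put t = 4g+2:
(4g+2)^4 + 2(4g+2)^3 - (4g+2)^2 - 2(4g+2) + 16 expands to 256g^4 + 640g^3 + 560g^2 + 200g + 40,
and factoring out 4 leaves 4(64g^4 + 160g^3 + 140g^2 + 50g + 10).

4(64g^4 + 160g^3 + 140g^2 + 50g + 10)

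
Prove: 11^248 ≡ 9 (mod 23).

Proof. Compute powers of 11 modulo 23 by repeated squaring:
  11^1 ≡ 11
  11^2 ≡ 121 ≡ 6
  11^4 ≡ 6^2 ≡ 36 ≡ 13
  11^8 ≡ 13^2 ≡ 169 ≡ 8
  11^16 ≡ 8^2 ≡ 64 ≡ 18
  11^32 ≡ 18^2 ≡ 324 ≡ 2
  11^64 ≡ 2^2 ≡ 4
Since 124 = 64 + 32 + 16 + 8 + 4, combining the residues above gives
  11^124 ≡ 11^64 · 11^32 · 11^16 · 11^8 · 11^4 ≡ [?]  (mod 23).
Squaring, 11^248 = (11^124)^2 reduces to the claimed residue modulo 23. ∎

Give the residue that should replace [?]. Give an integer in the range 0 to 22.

3

Multiply the listed residues: 4 · 2 · 18 · 8 · 13 = 8 → 144 → 1152 → 14976.
Reducing modulo 23: 14976 = 651·23 + 3, so 11^124 ≡ 3.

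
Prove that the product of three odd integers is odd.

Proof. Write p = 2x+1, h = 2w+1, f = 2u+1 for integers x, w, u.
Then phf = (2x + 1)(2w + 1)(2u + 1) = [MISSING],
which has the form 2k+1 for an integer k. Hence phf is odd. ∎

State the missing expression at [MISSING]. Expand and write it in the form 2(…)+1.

(2x + 1)(2w + 1)(2u + 1) = 8uwx + 4uw + 4ux + 2u + 4wx + 2w + 2x + 1
= 2(4uwx + 2uw + 2ux + u + 2wx + w + x) + 1.
Since 4uwx + 2uw + 2ux + u + 2wx + w + x is an integer, the product is of the form 2k+1 for an integer k.

2(4uwx + 2uw + 2ux + u + 2wx + w + x) + 1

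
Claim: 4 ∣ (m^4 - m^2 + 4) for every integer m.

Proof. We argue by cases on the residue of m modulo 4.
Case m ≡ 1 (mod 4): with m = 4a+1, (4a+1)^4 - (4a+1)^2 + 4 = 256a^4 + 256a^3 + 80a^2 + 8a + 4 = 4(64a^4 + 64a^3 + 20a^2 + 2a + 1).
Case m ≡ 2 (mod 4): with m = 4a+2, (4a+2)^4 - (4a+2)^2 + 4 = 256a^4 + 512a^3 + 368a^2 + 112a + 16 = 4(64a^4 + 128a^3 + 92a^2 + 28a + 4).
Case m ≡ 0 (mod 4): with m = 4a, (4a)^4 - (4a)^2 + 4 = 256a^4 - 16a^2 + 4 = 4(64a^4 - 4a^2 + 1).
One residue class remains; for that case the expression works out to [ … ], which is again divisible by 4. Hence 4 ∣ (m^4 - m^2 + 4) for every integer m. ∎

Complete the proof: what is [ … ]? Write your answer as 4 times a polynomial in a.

4(64a^4 + 192a^3 + 212a^2 + 102a + 19)

The residues treated are {1, 2, 0}, so the missing case is m ≡ 3 (mod 4); write m = 4a+3.
Then (4a+3)^4 - (4a+3)^2 + 4 = 256a^4 + 768a^3 + 848a^2 + 408a + 76 = 4(64a^4 + 192a^3 + 212a^2 + 102a + 19).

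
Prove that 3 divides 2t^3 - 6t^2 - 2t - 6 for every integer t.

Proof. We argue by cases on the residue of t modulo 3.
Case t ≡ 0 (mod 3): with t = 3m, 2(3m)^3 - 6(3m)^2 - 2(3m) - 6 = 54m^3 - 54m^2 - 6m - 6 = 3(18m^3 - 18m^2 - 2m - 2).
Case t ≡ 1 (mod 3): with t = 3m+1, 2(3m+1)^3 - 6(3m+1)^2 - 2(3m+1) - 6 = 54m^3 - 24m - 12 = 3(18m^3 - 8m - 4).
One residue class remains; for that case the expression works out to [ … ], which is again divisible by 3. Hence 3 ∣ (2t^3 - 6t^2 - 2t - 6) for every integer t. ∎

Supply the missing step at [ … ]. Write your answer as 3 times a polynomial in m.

3(18m^3 + 18m^2 - 2m - 6)

Only t ≡ 2 (mod 3) is unaccounted for. Put t = 3m+2:
2(3m+2)^3 - 6(3m+2)^2 - 2(3m+2) - 6 expands to 54m^3 + 54m^2 - 6m - 18,
and factoring out 3 leaves 3(18m^3 + 18m^2 - 2m - 6).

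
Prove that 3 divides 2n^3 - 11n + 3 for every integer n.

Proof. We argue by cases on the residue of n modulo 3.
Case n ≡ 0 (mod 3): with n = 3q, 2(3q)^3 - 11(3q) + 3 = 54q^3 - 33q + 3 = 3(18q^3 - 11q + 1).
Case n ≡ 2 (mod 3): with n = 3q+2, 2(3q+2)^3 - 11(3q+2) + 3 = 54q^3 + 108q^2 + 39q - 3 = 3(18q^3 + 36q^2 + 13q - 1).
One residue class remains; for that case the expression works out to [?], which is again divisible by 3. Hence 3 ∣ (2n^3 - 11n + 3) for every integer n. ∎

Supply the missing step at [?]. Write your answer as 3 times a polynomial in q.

3(18q^3 + 18q^2 - 5q - 2)

Only n ≡ 1 (mod 3) is unaccounted for. Put n = 3q+1:
2(3q+1)^3 - 11(3q+1) + 3 expands to 54q^3 + 54q^2 - 15q - 6,
and factoring out 3 leaves 3(18q^3 + 18q^2 - 5q - 2).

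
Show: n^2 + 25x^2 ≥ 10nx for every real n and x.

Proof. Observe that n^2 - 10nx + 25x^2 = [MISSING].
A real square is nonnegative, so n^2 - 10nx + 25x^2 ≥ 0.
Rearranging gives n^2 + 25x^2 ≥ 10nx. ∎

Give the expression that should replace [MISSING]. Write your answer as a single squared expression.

The leading and trailing coefficients are 1^2 and 5^2, and 10 = 2·1·5, so the trinomial is (n - 5x)^2.
Hence n^2 - 10nx + 25x^2 ≥ 0.

(n - 5x)^2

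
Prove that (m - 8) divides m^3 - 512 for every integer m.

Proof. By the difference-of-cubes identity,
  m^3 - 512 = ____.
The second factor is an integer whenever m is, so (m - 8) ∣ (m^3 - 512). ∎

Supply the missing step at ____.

Polynomial division of m^3 - 512 by m - 8 leaves remainder 0 and quotient m^2 + 8m + 64.
Hence m^3 - 512 = (m - 8)(m^2 + 8m + 64).

(m - 8)(m^2 + 8m + 64)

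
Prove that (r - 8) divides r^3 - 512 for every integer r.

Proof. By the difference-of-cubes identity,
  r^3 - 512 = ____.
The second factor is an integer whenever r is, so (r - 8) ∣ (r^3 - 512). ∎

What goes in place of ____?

(r - 8)(r^2 + 8r + 64)

Polynomial division of r^3 - 512 by r - 8 leaves remainder 0 and quotient r^2 + 8r + 64.
Hence r^3 - 512 = (r - 8)(r^2 + 8r + 64).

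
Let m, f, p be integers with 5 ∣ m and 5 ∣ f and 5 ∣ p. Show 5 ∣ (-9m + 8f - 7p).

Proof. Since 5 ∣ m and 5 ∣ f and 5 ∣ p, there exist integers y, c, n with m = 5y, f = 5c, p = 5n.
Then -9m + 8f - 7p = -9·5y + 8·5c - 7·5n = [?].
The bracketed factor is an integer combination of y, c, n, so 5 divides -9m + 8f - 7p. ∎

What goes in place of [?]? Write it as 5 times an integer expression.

Pull the common 5 out of every term: -9·5y + 8·5c - 7·5n = 5(8c - 7n - 9y).
8c - 7n - 9y is an integer, which exhibits the divisibility.

5(8c - 7n - 9y)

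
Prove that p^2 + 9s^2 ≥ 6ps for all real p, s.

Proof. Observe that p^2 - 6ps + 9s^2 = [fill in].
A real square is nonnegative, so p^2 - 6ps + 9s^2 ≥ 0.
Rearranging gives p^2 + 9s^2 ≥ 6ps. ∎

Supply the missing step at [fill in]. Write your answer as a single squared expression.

(p - 3s)^2

The leading and trailing coefficients are 1^2 and 3^2, and 6 = 2·1·3, so the trinomial is (p - 3s)^2.
Hence p^2 - 6ps + 9s^2 ≥ 0.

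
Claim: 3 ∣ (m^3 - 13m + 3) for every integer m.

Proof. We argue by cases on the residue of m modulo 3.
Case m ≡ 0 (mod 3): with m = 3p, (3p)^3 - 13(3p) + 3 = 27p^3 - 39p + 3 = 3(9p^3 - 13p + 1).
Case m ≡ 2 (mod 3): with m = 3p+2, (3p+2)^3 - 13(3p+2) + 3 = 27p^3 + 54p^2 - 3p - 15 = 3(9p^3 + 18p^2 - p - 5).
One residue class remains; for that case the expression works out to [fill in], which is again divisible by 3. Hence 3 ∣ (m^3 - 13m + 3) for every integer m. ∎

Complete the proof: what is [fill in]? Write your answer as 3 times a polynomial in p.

Only m ≡ 1 (mod 3) is unaccounted for. Put m = 3p+1:
(3p+1)^3 - 13(3p+1) + 3 expands to 27p^3 + 27p^2 - 30p - 9,
and factoring out 3 leaves 3(9p^3 + 9p^2 - 10p - 3).

3(9p^3 + 9p^2 - 10p - 3)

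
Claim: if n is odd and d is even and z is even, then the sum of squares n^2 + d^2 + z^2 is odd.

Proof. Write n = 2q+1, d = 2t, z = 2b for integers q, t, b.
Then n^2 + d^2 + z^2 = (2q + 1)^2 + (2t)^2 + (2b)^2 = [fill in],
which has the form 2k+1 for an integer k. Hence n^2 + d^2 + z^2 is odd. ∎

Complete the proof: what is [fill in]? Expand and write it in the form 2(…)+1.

2(2b^2 + 2q^2 + 2q + 2t^2) + 1

(2q + 1)^2 + (2t)^2 + (2b)^2 = 4b^2 + 4q^2 + 4q + 4t^2 + 1
= 2(2b^2 + 2q^2 + 2q + 2t^2) + 1.
Since 2b^2 + 2q^2 + 2q + 2t^2 is an integer, the sum of squares is of the form 2k+1 for an integer k.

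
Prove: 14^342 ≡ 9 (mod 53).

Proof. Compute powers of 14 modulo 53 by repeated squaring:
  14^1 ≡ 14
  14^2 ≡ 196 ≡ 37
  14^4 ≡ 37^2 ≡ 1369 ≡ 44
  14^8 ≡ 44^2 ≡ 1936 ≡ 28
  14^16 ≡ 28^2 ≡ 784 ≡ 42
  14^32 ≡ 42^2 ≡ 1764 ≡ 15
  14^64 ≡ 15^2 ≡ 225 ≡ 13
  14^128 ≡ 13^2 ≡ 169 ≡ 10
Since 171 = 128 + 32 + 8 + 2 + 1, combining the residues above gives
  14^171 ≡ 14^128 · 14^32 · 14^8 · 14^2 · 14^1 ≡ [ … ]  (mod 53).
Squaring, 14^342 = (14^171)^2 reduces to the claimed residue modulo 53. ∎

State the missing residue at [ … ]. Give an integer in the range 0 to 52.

3

14^128 · 14^32 · 14^8 · 14^2 · 14^1 ≡ 10 · 15 · 28 · 37 · 14 = 2175600.
2175600 mod 53 = 3, so 14^171 ≡ 3 (mod 53).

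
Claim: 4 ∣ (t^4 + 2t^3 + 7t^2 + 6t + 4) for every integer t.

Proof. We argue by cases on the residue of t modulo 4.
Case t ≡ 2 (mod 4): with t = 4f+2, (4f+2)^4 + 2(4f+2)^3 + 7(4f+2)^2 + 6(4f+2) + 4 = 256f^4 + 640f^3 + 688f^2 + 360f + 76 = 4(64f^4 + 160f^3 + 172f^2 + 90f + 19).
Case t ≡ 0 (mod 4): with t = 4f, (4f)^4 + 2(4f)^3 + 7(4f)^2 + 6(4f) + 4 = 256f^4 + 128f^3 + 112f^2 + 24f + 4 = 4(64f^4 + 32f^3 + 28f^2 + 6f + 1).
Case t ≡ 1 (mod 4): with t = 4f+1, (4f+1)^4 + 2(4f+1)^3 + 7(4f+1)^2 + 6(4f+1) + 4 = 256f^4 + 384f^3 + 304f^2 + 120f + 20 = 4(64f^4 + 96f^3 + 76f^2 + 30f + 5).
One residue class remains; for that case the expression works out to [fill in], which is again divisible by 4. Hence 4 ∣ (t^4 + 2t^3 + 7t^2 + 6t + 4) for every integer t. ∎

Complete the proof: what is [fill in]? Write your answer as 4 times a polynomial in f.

4(64f^4 + 224f^3 + 316f^2 + 210f + 55)

The residues treated are {2, 0, 1}, so the missing case is t ≡ 3 (mod 4); write t = 4f+3.
Then (4f+3)^4 + 2(4f+3)^3 + 7(4f+3)^2 + 6(4f+3) + 4 = 256f^4 + 896f^3 + 1264f^2 + 840f + 220 = 4(64f^4 + 224f^3 + 316f^2 + 210f + 55).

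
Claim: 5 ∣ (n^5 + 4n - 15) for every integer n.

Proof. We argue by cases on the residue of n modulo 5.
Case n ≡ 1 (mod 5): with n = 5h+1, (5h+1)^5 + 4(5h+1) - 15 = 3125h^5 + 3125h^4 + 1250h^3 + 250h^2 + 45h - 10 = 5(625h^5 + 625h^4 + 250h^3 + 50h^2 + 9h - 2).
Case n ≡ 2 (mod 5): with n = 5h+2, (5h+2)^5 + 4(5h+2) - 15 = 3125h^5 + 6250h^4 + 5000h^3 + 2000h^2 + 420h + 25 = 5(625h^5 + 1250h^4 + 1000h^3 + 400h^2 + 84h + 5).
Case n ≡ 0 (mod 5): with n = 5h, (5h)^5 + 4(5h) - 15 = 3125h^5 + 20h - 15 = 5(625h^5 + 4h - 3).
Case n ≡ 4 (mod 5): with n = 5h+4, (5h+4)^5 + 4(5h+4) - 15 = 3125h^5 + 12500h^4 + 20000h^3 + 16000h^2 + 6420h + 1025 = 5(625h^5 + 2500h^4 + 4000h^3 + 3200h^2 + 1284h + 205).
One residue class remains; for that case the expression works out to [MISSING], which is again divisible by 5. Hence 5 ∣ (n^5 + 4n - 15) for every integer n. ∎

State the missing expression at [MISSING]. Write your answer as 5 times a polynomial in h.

5(625h^5 + 1875h^4 + 2250h^3 + 1350h^2 + 409h + 48)

Only n ≡ 3 (mod 5) is unaccounted for. Put n = 5h+3:
(5h+3)^5 + 4(5h+3) - 15 expands to 3125h^5 + 9375h^4 + 11250h^3 + 6750h^2 + 2045h + 240,
and factoring out 5 leaves 5(625h^5 + 1875h^4 + 2250h^3 + 1350h^2 + 409h + 48).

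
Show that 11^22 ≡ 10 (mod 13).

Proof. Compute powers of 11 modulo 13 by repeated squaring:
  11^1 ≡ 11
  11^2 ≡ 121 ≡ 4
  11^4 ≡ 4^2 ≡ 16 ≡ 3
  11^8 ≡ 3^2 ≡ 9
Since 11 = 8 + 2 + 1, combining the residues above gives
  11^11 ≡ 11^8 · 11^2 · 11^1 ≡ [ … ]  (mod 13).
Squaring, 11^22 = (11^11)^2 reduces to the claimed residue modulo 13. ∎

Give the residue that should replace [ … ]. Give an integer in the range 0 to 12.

6

11^8 · 11^2 · 11^1 ≡ 9 · 4 · 11 = 396.
396 mod 13 = 6, so 11^11 ≡ 6 (mod 13).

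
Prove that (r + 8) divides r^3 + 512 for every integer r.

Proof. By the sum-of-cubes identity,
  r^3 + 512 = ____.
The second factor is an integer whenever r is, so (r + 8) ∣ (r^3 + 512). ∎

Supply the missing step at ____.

a^3 + b^3 = (a + b)(a^2 - ab + b^2). With a = r, b = 8:
r^3 + 512 = (r + 8)(r^2 - 8r + 64).

(r + 8)(r^2 - 8r + 64)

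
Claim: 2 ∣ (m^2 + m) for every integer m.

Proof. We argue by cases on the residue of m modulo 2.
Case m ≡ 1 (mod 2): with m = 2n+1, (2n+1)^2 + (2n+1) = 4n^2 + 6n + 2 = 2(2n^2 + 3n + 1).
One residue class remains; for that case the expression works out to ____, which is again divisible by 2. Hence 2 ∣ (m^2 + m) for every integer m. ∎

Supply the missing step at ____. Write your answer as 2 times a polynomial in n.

2(2n^2 + n)

Only m ≡ 0 (mod 2) is unaccounted for. Put m = 2n:
(2n)^2 + (2n) expands to 4n^2 + 2n,
and factoring out 2 leaves 2(2n^2 + n).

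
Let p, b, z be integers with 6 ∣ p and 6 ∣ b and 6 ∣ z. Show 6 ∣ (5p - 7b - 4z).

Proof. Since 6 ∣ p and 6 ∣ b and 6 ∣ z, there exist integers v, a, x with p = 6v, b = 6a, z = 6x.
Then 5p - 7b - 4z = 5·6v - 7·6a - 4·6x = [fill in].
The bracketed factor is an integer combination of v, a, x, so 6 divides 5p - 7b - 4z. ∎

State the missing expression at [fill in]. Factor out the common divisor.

6(-7a + 5v - 4x)

Each term has a factor of 6: 5·6v - 7·6a - 4·6x = 6·(-7a + 5v - 4x).
Since -7a + 5v - 4x is an integer, 6 ∣ (5p - 7b - 4z).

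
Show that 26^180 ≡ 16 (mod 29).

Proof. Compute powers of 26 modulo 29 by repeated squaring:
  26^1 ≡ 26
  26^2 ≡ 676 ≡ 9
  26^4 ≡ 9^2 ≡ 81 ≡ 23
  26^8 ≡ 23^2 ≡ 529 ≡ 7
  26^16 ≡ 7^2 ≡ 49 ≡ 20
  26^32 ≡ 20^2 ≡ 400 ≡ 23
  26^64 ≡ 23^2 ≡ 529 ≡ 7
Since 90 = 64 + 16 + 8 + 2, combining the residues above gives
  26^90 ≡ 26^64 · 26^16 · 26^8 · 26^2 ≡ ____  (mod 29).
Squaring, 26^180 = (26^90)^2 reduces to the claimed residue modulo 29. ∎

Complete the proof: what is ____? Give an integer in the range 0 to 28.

4

Multiply the listed residues: 7 · 20 · 7 · 9 = 140 → 980 → 8820.
Reducing modulo 29: 8820 = 304·29 + 4, so 26^90 ≡ 4.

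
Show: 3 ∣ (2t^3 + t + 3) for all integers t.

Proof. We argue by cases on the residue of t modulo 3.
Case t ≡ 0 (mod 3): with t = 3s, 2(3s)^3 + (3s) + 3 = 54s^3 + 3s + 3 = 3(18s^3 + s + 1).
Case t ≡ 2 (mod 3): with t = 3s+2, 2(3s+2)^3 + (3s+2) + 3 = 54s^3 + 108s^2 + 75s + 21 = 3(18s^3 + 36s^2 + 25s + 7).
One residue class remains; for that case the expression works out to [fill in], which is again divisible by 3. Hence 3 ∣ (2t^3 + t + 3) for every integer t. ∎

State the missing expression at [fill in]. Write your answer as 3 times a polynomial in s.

The residues treated are {0, 2}, so the missing case is t ≡ 1 (mod 3); write t = 3s+1.
Then 2(3s+1)^3 + (3s+1) + 3 = 54s^3 + 54s^2 + 21s + 6 = 3(18s^3 + 18s^2 + 7s + 2).

3(18s^3 + 18s^2 + 7s + 2)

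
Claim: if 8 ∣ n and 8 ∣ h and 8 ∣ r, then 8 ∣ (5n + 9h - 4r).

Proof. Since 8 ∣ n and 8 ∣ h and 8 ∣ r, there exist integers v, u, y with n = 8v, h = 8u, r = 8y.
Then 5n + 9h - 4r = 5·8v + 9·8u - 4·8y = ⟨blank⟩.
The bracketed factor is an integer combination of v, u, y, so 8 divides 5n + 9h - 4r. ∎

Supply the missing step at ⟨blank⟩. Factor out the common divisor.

8(9u + 5v - 4y)

Each term has a factor of 8: 5·8v + 9·8u - 4·8y = 8·(9u + 5v - 4y).
Since 9u + 5v - 4y is an integer, 8 ∣ (5n + 9h - 4r).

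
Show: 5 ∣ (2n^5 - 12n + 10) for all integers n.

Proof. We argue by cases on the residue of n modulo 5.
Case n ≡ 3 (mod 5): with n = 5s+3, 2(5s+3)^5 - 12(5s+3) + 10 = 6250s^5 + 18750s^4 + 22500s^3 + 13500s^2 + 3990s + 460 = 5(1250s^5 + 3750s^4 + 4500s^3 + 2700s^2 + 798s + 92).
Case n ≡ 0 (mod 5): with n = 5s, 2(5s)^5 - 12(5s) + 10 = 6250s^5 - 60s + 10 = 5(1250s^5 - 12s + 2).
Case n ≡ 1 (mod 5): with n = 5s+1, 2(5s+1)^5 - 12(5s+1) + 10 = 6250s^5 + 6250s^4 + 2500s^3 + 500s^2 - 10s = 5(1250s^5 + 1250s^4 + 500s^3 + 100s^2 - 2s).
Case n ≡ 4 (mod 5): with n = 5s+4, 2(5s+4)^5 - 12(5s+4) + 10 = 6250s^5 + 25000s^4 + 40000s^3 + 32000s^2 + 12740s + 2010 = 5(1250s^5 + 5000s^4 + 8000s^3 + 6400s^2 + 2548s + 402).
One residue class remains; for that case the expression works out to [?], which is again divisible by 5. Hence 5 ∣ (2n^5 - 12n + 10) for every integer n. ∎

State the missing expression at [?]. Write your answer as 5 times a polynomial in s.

5(1250s^5 + 2500s^4 + 2000s^3 + 800s^2 + 148s + 10)

The residues treated are {3, 0, 1, 4}, so the missing case is n ≡ 2 (mod 5); write n = 5s+2.
Then 2(5s+2)^5 - 12(5s+2) + 10 = 6250s^5 + 12500s^4 + 10000s^3 + 4000s^2 + 740s + 50 = 5(1250s^5 + 2500s^4 + 2000s^3 + 800s^2 + 148s + 10).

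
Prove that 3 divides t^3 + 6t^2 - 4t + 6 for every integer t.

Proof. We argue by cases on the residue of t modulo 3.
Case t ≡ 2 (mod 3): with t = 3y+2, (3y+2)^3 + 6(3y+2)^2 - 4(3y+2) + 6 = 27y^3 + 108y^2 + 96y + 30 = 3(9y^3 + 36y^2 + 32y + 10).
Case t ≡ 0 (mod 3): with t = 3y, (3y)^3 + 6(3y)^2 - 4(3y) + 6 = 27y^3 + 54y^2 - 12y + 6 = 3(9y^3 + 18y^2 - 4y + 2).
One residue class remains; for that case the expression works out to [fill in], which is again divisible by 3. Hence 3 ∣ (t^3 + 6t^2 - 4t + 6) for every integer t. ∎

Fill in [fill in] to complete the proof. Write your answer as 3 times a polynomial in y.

Only t ≡ 1 (mod 3) is unaccounted for. Put t = 3y+1:
(3y+1)^3 + 6(3y+1)^2 - 4(3y+1) + 6 expands to 27y^3 + 81y^2 + 33y + 9,
and factoring out 3 leaves 3(9y^3 + 27y^2 + 11y + 3).

3(9y^3 + 27y^2 + 11y + 3)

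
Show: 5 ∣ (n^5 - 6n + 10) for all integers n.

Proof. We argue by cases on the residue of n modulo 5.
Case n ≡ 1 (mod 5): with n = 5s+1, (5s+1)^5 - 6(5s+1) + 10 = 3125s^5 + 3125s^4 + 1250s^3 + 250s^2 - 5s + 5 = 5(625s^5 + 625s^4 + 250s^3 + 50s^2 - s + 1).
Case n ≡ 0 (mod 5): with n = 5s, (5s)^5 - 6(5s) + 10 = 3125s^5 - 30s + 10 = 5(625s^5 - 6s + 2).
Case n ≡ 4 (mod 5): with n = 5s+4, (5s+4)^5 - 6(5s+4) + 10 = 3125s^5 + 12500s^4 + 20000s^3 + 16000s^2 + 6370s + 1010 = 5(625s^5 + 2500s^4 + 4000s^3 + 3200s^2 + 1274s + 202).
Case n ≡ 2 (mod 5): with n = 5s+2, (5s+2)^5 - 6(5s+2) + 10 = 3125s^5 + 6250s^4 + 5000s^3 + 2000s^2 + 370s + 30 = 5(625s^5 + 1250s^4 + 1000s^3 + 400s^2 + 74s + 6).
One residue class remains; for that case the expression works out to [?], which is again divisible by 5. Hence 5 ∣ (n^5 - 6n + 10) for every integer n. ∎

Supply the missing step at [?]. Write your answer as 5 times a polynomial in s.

5(625s^5 + 1875s^4 + 2250s^3 + 1350s^2 + 399s + 47)

The residues treated are {1, 0, 4, 2}, so the missing case is n ≡ 3 (mod 5); write n = 5s+3.
Then (5s+3)^5 - 6(5s+3) + 10 = 3125s^5 + 9375s^4 + 11250s^3 + 6750s^2 + 1995s + 235 = 5(625s^5 + 1875s^4 + 2250s^3 + 1350s^2 + 399s + 47).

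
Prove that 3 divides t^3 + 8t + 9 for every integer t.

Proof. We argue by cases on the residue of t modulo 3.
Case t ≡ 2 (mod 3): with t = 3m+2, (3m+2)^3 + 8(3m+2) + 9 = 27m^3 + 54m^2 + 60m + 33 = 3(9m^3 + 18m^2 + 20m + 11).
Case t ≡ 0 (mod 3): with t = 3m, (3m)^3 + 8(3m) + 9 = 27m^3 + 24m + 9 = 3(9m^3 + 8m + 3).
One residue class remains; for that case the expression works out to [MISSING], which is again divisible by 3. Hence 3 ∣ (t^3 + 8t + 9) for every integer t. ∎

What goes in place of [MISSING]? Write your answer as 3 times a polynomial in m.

Only t ≡ 1 (mod 3) is unaccounted for. Put t = 3m+1:
(3m+1)^3 + 8(3m+1) + 9 expands to 27m^3 + 27m^2 + 33m + 18,
and factoring out 3 leaves 3(9m^3 + 9m^2 + 11m + 6).

3(9m^3 + 9m^2 + 11m + 6)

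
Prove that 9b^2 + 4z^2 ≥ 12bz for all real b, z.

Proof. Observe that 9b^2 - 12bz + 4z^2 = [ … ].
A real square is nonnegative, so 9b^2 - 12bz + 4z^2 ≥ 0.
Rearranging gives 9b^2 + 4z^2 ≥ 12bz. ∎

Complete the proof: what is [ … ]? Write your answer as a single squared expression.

The leading and trailing coefficients are 3^2 and 2^2, and 12 = 2·3·2, so the trinomial is (3b - 2z)^2.
Hence 9b^2 - 12bz + 4z^2 ≥ 0.

(3b - 2z)^2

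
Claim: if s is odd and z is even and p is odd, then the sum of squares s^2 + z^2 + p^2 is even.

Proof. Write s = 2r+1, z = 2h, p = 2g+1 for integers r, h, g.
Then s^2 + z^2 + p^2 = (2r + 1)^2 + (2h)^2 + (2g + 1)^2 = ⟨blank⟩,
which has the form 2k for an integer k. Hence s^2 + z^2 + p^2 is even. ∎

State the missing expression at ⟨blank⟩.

2(2g^2 + 2g + 2h^2 + 2r^2 + 2r + 1)

(2r + 1)^2 + (2h)^2 + (2g + 1)^2 = 4g^2 + 4g + 4h^2 + 4r^2 + 4r + 2
= 2(2g^2 + 2g + 2h^2 + 2r^2 + 2r + 1).
Since 2g^2 + 2g + 2h^2 + 2r^2 + 2r + 1 is an integer, the sum of squares is of the form 2k for an integer k.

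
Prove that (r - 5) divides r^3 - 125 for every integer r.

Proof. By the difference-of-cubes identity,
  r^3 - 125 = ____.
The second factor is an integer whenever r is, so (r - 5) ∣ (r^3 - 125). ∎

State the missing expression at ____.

a^3 - b^3 = (a - b)(a^2 + ab + b^2). With a = r, b = 5:
r^3 - 125 = (r - 5)(r^2 + 5r + 25).

(r - 5)(r^2 + 5r + 25)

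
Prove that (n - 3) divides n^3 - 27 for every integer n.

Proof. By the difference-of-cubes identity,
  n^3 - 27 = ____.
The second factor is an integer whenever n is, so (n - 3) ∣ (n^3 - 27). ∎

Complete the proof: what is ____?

a^3 - b^3 = (a - b)(a^2 + ab + b^2). With a = n, b = 3:
n^3 - 27 = (n - 3)(n^2 + 3n + 9).

(n - 3)(n^2 + 3n + 9)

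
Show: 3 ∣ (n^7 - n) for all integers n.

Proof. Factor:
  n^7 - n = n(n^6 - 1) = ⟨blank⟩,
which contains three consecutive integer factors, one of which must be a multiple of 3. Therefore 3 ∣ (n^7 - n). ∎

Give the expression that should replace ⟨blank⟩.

(n - 1)n(n + 1)(n^4 + n^2 + 1)

n^6 - 1 = (n^2 - 1)(n^4 + n^2 + 1), and n^2 - 1 = (n-1)(n+1).
So n(n^6 - 1) = (n - 1)n(n + 1)(n^4 + n^2 + 1).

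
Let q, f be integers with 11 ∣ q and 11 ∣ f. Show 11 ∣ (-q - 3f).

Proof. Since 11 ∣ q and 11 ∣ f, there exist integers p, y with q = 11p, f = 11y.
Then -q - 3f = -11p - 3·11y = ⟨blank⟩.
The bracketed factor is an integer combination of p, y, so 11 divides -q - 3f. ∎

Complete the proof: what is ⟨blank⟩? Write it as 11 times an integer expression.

11(-p - 3y)

Pull the common 11 out of every term: -11p - 3·11y = 11(-p - 3y).
-p - 3y is an integer, which exhibits the divisibility.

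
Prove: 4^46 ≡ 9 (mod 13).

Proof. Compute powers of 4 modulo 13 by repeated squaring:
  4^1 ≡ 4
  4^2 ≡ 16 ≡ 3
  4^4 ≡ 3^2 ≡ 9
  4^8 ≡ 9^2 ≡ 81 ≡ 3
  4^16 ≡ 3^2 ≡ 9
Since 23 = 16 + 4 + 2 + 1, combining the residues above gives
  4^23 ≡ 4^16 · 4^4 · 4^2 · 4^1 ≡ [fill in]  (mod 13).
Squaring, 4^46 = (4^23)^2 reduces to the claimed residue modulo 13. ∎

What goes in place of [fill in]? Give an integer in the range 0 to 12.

10

Multiply the listed residues: 9 · 9 · 3 · 4 = 81 → 243 → 972.
Reducing modulo 13: 972 = 74·13 + 10, so 4^23 ≡ 10.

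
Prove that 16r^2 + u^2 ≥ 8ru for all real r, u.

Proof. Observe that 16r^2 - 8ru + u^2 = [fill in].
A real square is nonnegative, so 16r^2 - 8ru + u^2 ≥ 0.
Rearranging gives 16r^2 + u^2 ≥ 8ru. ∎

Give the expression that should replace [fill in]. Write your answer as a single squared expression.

(4r - u)^2

16r^2 - 8ru + u^2 is a perfect-square trinomial: the outer terms are (4r)^2 and (u)^2, and the cross term is -2·4r·u.
So 16r^2 - 8ru + u^2 = (4r - u)^2 ≥ 0.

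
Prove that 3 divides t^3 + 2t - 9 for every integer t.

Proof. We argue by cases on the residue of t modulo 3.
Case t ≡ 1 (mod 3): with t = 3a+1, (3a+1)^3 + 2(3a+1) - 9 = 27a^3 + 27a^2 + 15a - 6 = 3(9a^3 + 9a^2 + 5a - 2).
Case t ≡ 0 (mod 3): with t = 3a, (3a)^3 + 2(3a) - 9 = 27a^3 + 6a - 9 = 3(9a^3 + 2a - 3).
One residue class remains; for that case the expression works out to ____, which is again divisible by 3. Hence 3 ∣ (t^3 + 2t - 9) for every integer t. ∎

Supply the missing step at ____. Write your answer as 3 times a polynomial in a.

Only t ≡ 2 (mod 3) is unaccounted for. Put t = 3a+2:
(3a+2)^3 + 2(3a+2) - 9 expands to 27a^3 + 54a^2 + 42a + 3,
and factoring out 3 leaves 3(9a^3 + 18a^2 + 14a + 1).

3(9a^3 + 18a^2 + 14a + 1)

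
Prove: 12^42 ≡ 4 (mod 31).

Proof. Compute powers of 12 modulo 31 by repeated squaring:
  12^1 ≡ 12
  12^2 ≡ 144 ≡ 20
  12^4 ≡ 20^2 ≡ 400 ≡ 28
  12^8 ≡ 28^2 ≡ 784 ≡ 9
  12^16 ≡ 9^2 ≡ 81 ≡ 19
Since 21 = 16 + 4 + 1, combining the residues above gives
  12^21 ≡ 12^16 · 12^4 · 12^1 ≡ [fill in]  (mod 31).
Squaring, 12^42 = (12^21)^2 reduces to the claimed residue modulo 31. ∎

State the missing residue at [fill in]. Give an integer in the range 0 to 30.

Multiply the listed residues: 19 · 28 · 12 = 532 → 6384.
Reducing modulo 31: 6384 = 205·31 + 29, so 12^21 ≡ 29.

29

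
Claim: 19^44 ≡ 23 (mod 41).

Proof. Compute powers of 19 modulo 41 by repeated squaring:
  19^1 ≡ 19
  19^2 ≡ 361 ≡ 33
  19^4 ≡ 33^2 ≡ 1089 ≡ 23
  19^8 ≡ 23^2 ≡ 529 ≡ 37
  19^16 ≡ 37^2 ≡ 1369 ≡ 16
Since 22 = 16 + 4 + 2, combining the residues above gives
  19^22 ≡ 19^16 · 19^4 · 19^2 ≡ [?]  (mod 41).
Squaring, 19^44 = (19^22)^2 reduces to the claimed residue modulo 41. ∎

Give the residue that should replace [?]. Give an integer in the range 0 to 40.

8

19^16 · 19^4 · 19^2 ≡ 16 · 23 · 33 = 12144.
12144 mod 41 = 8, so 19^22 ≡ 8 (mod 41).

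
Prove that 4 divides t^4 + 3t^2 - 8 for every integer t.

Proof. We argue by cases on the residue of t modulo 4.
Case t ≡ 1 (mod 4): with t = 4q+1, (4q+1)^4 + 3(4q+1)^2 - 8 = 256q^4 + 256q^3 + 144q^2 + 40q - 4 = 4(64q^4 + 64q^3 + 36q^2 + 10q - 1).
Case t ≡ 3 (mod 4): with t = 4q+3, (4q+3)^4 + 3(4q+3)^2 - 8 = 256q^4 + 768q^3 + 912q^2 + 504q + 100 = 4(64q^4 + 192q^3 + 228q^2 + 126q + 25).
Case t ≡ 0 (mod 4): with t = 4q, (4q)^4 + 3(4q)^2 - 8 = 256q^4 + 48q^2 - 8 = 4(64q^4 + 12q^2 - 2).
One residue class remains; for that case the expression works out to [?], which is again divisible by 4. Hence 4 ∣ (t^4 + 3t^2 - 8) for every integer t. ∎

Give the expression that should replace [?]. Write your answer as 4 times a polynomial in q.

The residues treated are {1, 3, 0}, so the missing case is t ≡ 2 (mod 4); write t = 4q+2.
Then (4q+2)^4 + 3(4q+2)^2 - 8 = 256q^4 + 512q^3 + 432q^2 + 176q + 20 = 4(64q^4 + 128q^3 + 108q^2 + 44q + 5).

4(64q^4 + 128q^3 + 108q^2 + 44q + 5)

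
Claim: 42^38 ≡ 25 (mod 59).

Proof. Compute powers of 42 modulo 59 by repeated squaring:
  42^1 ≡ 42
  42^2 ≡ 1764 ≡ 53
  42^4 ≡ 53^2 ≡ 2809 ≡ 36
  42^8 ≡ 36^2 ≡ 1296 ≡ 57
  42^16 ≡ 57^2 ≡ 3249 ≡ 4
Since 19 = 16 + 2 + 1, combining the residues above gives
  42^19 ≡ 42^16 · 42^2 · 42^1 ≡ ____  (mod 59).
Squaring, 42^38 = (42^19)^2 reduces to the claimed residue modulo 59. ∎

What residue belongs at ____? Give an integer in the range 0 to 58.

54

42^16 · 42^2 · 42^1 ≡ 4 · 53 · 42 = 8904.
8904 mod 59 = 54, so 42^19 ≡ 54 (mod 59).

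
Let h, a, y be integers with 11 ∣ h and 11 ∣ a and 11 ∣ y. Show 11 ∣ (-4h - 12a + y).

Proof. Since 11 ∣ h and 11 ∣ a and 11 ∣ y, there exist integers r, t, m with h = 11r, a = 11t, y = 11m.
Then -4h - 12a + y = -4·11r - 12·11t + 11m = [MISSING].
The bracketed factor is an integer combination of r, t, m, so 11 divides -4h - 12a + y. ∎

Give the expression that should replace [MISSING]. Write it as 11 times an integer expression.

Pull the common 11 out of every term: -4·11r - 12·11t + 11m = 11(m - 4r - 12t).
m - 4r - 12t is an integer, which exhibits the divisibility.

11(m - 4r - 12t)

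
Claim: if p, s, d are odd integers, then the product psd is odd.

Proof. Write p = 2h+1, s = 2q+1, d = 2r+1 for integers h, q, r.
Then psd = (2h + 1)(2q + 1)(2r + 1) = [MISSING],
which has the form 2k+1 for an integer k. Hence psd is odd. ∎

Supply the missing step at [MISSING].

Expanding: (2h + 1)(2q + 1)(2r + 1) = 8hqr + 4hq + 4hr + 2h + 4qr + 2q + 2r + 1.
Every term except the constant is even, so this is 2(4hqr + 2hq + 2hr + h + 2qr + q + r) + 1,
and 4hqr + 2hq + 2hr + h + 2qr + q + r ∈ ℤ gives the required form.

2(4hqr + 2hq + 2hr + h + 2qr + q + r) + 1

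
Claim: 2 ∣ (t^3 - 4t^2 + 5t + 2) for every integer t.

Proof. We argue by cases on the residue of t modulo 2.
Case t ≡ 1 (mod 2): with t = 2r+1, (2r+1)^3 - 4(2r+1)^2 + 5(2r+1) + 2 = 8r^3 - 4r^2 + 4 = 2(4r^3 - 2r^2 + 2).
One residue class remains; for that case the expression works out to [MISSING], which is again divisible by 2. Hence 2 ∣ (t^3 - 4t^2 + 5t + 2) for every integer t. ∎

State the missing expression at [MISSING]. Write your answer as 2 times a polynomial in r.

2(4r^3 - 8r^2 + 5r + 1)

Only t ≡ 0 (mod 2) is unaccounted for. Put t = 2r:
(2r)^3 - 4(2r)^2 + 5(2r) + 2 expands to 8r^3 - 16r^2 + 10r + 2,
and factoring out 2 leaves 2(4r^3 - 8r^2 + 5r + 1).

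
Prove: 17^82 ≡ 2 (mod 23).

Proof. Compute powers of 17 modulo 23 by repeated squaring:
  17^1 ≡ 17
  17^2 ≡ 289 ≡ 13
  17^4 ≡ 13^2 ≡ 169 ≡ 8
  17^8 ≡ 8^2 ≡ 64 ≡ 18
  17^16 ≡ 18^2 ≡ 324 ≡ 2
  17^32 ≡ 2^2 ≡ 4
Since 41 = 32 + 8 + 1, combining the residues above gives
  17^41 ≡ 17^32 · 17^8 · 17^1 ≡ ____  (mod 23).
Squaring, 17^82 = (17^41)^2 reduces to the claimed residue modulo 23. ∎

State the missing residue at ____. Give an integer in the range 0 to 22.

5

Multiply the listed residues: 4 · 18 · 17 = 72 → 1224.
Reducing modulo 23: 1224 = 53·23 + 5, so 17^41 ≡ 5.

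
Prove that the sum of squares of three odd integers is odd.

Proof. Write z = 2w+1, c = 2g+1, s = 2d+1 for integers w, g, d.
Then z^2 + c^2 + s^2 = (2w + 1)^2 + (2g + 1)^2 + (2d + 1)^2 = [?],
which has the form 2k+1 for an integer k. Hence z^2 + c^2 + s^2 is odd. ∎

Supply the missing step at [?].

Expanding: (2w + 1)^2 + (2g + 1)^2 + (2d + 1)^2 = 4d^2 + 4d + 4g^2 + 4g + 4w^2 + 4w + 3.
Every term except the constant is even, so this is 2(2d^2 + 2d + 2g^2 + 2g + 2w^2 + 2w + 1) + 1,
and 2d^2 + 2d + 2g^2 + 2g + 2w^2 + 2w + 1 ∈ ℤ gives the required form.

2(2d^2 + 2d + 2g^2 + 2g + 2w^2 + 2w + 1) + 1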